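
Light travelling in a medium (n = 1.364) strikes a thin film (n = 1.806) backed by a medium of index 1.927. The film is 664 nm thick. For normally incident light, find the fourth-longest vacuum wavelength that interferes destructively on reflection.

685 nm

Top surface (1.364 → 1.806): reflection off a higher-index medium gives a half-wave phase shift.
Bottom surface (1.806 → 1.927): reflection off a higher-index medium gives a half-wave phase shift.
Zero or two π shifts → no net half-wave offset.
So the condition for destructive reflection is 2 n t = (m + ½) λ.
λ = 2 n t / (m + ½). The fourth-longest wavelength is m = 3: λ = 2 × 1.806 × 664 / 3.50 = 685 nm.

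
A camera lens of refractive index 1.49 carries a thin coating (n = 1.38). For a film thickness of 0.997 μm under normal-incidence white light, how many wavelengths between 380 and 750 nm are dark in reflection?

3

Ray reflecting at the top interface goes from n = 1.0 toward n = 1.38: a half-wave phase shift.
At the lower boundary (n = 1.38 to n = 1.49) the reflected ray undergoes a half-wave phase shift.
Zero or two π shifts → no net half-wave offset.
With no net inversion, destructive interference in reflection requires 2 n t = (m + ½) λ.
λ = 2 n t / (m + ½) = 2752 / (m + ½) nm.
m=3: 786 nm (IR); m=4: 611 nm (visible); m=5: 500 nm (visible); m=6: 423 nm (visible); m=7: 367 nm (UV).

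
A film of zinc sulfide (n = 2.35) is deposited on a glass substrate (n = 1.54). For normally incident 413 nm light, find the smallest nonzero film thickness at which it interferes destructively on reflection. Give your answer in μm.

At the upper boundary (n = 1.0 to n = 2.35) the reflected ray undergoes a half-wave phase shift.
Bottom surface (2.35 → 1.54): reflection off a lower-index medium gives no phase shift.
Exactly one π shift → a net half-wave offset.
With one net inversion, destructive interference in reflection requires 2 n t = m λ.
Minimum nonzero at m = 1: t = λ / (2 n) = 413 / (2 × 2.35) = 87.9 nm.

0.0879 μm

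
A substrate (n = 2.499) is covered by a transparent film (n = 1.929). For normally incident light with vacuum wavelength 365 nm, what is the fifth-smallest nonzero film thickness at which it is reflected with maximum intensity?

473 nm

At the upper boundary (n = 1.0 to n = 1.929) the reflected ray undergoes a half-wave phase shift.
Bottom surface (1.929 → 2.499): reflection off a higher-index medium gives a half-wave phase shift.
Net: no relative phase inversion (both shifts match).
For maximum reflection here: 2 n t = m λ.
The fifth-smallest nonzero thickness corresponds to m = 5: t = m λ / (2 n) = 5.00 × 365 / (2 × 1.929) = 473 nm.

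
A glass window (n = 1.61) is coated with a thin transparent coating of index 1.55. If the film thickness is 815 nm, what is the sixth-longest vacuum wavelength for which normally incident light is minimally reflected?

Top surface (1.0 → 1.55): reflection off a higher-index medium gives a half-wave phase shift.
Bottom surface (1.55 → 1.61): reflection off a higher-index medium gives a half-wave phase shift.
Zero or two π shifts → no net half-wave offset.
So the condition for destructive reflection is 2 n t = (m + ½) λ.
λ = 2 n t / (m + ½). The sixth-longest wavelength is m = 5: λ = 2 × 1.55 × 815 / 5.50 = 459 nm.

459 nm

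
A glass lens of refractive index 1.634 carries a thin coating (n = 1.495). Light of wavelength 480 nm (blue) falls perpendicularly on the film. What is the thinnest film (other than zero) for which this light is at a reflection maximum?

Top surface (1.0 → 1.495): reflection off a higher-index medium gives a half-wave phase shift.
Bottom surface (1.495 → 1.634): reflection off a higher-index medium gives a half-wave phase shift.
Zero or two π shifts → no net half-wave offset.
With no net inversion, constructive interference in reflection requires 2 n t = m λ.
Minimum nonzero at m = 1: t = λ / (2 n) = 480 / (2 × 1.495) = 161 nm.

161 nm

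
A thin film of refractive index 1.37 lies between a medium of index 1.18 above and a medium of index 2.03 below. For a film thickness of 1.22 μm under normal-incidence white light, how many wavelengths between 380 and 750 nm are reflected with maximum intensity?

At the upper boundary (n = 1.18 to n = 1.37) the reflected ray undergoes a half-wave phase shift.
Bottom surface (1.37 → 2.03): reflection off a higher-index medium gives a half-wave phase shift.
The two reflections carry the same phase change, so no net offset.
For strong reflection here: 2 n t = m λ.
λ = 2 n t / m = 3343 / m nm.
m=4: 836 nm (IR); m=5: 669 nm (visible); m=6: 557 nm (visible); m=7: 478 nm (visible); m=8: 418 nm (visible); m=9: 371 nm (UV).

4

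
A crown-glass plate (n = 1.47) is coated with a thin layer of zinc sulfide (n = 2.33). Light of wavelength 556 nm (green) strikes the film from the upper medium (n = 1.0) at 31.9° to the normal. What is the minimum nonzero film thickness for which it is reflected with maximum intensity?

At the upper boundary (n = 1.0 to n = 2.33) the reflected ray undergoes a half-wave phase shift.
At the lower boundary (n = 2.33 to n = 1.47) the reflected ray undergoes no phase shift.
Exactly one π shift → a net half-wave offset.
With one net inversion, constructive interference in reflection requires 2 n t cos θ_r = (m + ½) λ.
Snell's law: 1.0 sin 31.9° = 2.33 sin θ_r → sin θ_r = 0.227, cos θ_r = 0.974.
Minimum at m = 0: t = λ / (4 n cos θ_r) = 556 / (4 × 2.33 × 0.974) = 61.3 nm.

61.3 nm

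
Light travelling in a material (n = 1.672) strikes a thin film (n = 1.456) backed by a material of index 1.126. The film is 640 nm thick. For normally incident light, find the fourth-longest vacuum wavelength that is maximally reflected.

Top surface (1.672 → 1.456): reflection off a lower-index medium gives no phase shift.
Ray reflecting at the bottom interface goes from n = 1.456 toward n = 1.126: no phase shift.
Zero or two π shifts → no net half-wave offset.
For bright reflection here: 2 n t = m λ.
λ = 2 n t / m. The fourth-longest wavelength is m = 4: λ = 2 × 1.456 × 640 / 4.00 = 466 nm.

466 nm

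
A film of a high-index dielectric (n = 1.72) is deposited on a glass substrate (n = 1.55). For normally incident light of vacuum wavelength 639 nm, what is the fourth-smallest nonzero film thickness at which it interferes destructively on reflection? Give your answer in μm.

At the upper boundary (n = 1.0 to n = 1.72) the reflected ray undergoes a half-wave phase shift.
At the lower boundary (n = 1.72 to n = 1.55) the reflected ray undergoes no phase shift.
The two reflections differ by half a wavelength.
With one net inversion, destructive interference in reflection requires 2 n t = m λ.
The fourth-smallest nonzero thickness corresponds to m = 4: t = m λ / (2 n) = 4.00 × 639 / (2 × 1.72) = 743 nm.

0.743 μm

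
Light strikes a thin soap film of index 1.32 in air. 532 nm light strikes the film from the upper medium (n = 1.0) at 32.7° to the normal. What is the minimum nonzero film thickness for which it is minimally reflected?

221 nm

Ray reflecting at the top interface goes from n = 1.0 toward n = 1.32: a half-wave phase shift.
Ray reflecting at the bottom interface goes from n = 1.32 toward n = 1.0: no phase shift.
The two reflections differ by half a wavelength.
So the condition for destructive reflection is 2 n t cos θ_r = m λ.
Snell's law: 1.0 sin 32.7° = 1.32 sin θ_r → sin θ_r = 0.409, cos θ_r = 0.912.
Minimum nonzero at m = 1: t = λ / (2 n cos θ_r) = 532 / (2 × 1.32 × 0.912) = 221 nm.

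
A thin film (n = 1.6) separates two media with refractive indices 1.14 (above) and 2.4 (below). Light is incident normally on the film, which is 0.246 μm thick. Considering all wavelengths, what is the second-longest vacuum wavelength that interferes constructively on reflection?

394 nm

At the upper boundary (n = 1.14 to n = 1.6) the reflected ray undergoes a half-wave phase shift.
At the lower boundary (n = 1.6 to n = 2.4) the reflected ray undergoes a half-wave phase shift.
The two reflections carry the same phase change, so no net offset.
So the condition for constructive reflection is 2 n t = m λ.
λ = 2 n t / m. The second-longest wavelength is m = 2: λ = 2 × 1.6 × 246 / 2.00 = 394 nm.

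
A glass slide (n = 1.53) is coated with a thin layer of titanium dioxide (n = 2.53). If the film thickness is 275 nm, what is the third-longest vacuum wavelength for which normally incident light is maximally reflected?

Top surface (1.0 → 2.53): reflection off a higher-index medium gives a half-wave phase shift.
Bottom surface (2.53 → 1.53): reflection off a lower-index medium gives no phase shift.
The two reflections differ by half a wavelength.
With one net inversion, constructive interference in reflection requires 2 n t = (m + ½) λ.
λ = 2 n t / (m + ½). The third-longest wavelength is m = 2: λ = 2 × 2.53 × 275 / 2.50 = 557 nm.

557 nm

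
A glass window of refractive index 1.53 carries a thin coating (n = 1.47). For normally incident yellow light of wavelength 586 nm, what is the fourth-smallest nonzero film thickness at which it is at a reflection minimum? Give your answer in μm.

Ray reflecting at the top interface goes from n = 1.0 toward n = 1.47: a half-wave phase shift.
Ray reflecting at the bottom interface goes from n = 1.47 toward n = 1.53: a half-wave phase shift.
The two reflections carry the same phase change, so no net offset.
So the condition for destructive reflection is 2 n t = (m + ½) λ.
The fourth-smallest nonzero thickness corresponds to m = 3: t = (m + ½) λ / (2 n) = 3.50 × 586 / (2 × 1.47) = 698 nm.

0.698 μm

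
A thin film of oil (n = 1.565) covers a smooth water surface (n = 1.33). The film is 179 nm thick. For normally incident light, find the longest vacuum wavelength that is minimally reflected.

560 nm

Top surface (1.0 → 1.565): reflection off a higher-index medium gives a half-wave phase shift.
At the lower boundary (n = 1.565 to n = 1.33) the reflected ray undergoes no phase shift.
Exactly one π shift → a net half-wave offset.
With one net inversion, destructive interference in reflection requires 2 n t = m λ.
λ = 2 n t / m. The longest wavelength is m = 1: λ = 2 × 1.565 × 179 / 1.00 = 560 nm.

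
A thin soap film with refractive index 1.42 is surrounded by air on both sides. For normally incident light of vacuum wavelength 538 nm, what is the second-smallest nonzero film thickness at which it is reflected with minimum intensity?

Top surface (1.0 → 1.42): reflection off a higher-index medium gives a half-wave phase shift.
At the lower boundary (n = 1.42 to n = 1.0) the reflected ray undergoes no phase shift.
The two reflections differ by half a wavelength.
For minimum reflection here: 2 n t = m λ.
The second-smallest nonzero thickness corresponds to m = 2: t = m λ / (2 n) = 2.00 × 538 / (2 × 1.42) = 379 nm.

379 nm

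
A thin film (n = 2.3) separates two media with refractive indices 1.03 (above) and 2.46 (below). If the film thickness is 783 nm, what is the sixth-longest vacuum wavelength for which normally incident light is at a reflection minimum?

655 nm

Ray reflecting at the top interface goes from n = 1.03 toward n = 2.3: a half-wave phase shift.
Ray reflecting at the bottom interface goes from n = 2.3 toward n = 2.46: a half-wave phase shift.
The two reflections carry the same phase change, so no net offset.
So the condition for destructive reflection is 2 n t = (m + ½) λ.
λ = 2 n t / (m + ½). The sixth-longest wavelength is m = 5: λ = 2 × 2.3 × 783 / 5.50 = 655 nm.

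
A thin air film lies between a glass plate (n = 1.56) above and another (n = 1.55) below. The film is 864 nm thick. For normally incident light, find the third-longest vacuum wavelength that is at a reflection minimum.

576 nm

At the upper boundary (n = 1.56 to n = 1.0) the reflected ray undergoes no phase shift.
Ray reflecting at the bottom interface goes from n = 1.0 toward n = 1.55: a half-wave phase shift.
Exactly one π shift → a net half-wave offset.
So the condition for destructive reflection is 2 n t = m λ.
λ = 2 n t / m. The third-longest wavelength is m = 3: λ = 2 × 1.0 × 864 / 3.00 = 576 nm.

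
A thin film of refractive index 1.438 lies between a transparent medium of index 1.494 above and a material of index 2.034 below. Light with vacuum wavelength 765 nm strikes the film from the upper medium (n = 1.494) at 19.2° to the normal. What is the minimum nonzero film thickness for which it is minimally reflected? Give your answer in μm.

0.283 μm

At the upper boundary (n = 1.494 to n = 1.438) the reflected ray undergoes no phase shift.
Bottom surface (1.438 → 2.034): reflection off a higher-index medium gives a half-wave phase shift.
Exactly one π shift → a net half-wave offset.
For minimum reflection here: 2 n t cos θ_r = m λ.
Snell's law: 1.494 sin 19.2° = 1.438 sin θ_r → sin θ_r = 0.342, cos θ_r = 0.940.
Minimum nonzero at m = 1: t = λ / (2 n cos θ_r) = 765 / (2 × 1.438 × 0.940) = 283 nm.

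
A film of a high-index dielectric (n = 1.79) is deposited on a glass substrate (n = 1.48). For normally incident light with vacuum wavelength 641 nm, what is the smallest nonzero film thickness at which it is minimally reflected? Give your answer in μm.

Top surface (1.0 → 1.79): reflection off a higher-index medium gives a half-wave phase shift.
Ray reflecting at the bottom interface goes from n = 1.79 toward n = 1.48: no phase shift.
Net: one phase inversion between the two reflected rays.
With one net inversion, destructive interference in reflection requires 2 n t = m λ.
The smallest nonzero thickness corresponds to m = 1: t = m λ / (2 n) = 1.00 × 641 / (2 × 1.79) = 179 nm.

0.179 μm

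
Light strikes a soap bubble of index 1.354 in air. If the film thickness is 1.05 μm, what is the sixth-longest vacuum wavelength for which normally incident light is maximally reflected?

517 nm

Ray reflecting at the top interface goes from n = 1.0 toward n = 1.354: a half-wave phase shift.
At the lower boundary (n = 1.354 to n = 1.0) the reflected ray undergoes no phase shift.
Net: one phase inversion between the two reflected rays.
With one net inversion, constructive interference in reflection requires 2 n t = (m + ½) λ.
λ = 2 n t / (m + ½). The sixth-longest wavelength is m = 5: λ = 2 × 1.354 × 1050 / 5.50 = 517 nm.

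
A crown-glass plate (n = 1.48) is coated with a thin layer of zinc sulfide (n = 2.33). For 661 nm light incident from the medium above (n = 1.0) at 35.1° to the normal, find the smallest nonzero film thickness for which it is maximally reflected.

73.2 nm

At the upper boundary (n = 1.0 to n = 2.33) the reflected ray undergoes a half-wave phase shift.
At the lower boundary (n = 2.33 to n = 1.48) the reflected ray undergoes no phase shift.
The two reflections differ by half a wavelength.
So the condition for constructive reflection is 2 n t cos θ_r = (m + ½) λ.
Snell's law: 1.0 sin 35.1° = 2.33 sin θ_r → sin θ_r = 0.247, cos θ_r = 0.969.
Minimum at m = 0: t = λ / (4 n cos θ_r) = 661 / (4 × 2.33 × 0.969) = 73.2 nm.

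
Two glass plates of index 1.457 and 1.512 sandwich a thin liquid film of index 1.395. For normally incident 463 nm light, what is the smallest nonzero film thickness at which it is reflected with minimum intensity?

Ray reflecting at the top interface goes from n = 1.457 toward n = 1.395: no phase shift.
At the lower boundary (n = 1.395 to n = 1.512) the reflected ray undergoes a half-wave phase shift.
Net: one phase inversion between the two reflected rays.
For weak reflection here: 2 n t = m λ.
The smallest nonzero thickness corresponds to m = 1: t = m λ / (2 n) = 1.00 × 463 / (2 × 1.395) = 166 nm.

166 nm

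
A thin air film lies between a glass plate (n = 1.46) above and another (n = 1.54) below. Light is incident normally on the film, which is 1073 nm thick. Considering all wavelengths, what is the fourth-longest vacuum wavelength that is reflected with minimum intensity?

537 nm

Top surface (1.46 → 1.0): reflection off a lower-index medium gives no phase shift.
Ray reflecting at the bottom interface goes from n = 1.0 toward n = 1.54: a half-wave phase shift.
Net: one phase inversion between the two reflected rays.
With one net inversion, destructive interference in reflection requires 2 n t = m λ.
λ = 2 n t / m. The fourth-longest wavelength is m = 4: λ = 2 × 1.0 × 1073 / 4.00 = 537 nm.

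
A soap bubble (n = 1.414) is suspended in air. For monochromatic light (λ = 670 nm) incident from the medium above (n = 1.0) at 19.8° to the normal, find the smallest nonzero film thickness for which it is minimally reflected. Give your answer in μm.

0.244 μm

Ray reflecting at the top interface goes from n = 1.0 toward n = 1.414: a half-wave phase shift.
Ray reflecting at the bottom interface goes from n = 1.414 toward n = 1.0: no phase shift.
The two reflections differ by half a wavelength.
With one net inversion, destructive interference in reflection requires 2 n t cos θ_r = m λ.
Snell's law: 1.0 sin 19.8° = 1.414 sin θ_r → sin θ_r = 0.240, cos θ_r = 0.971.
Minimum nonzero at m = 1: t = λ / (2 n cos θ_r) = 670 / (2 × 1.414 × 0.971) = 244 nm.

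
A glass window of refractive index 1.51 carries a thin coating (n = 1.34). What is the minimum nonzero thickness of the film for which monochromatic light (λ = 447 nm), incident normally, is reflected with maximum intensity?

167 nm

Top surface (1.0 → 1.34): reflection off a higher-index medium gives a half-wave phase shift.
Ray reflecting at the bottom interface goes from n = 1.34 toward n = 1.51: a half-wave phase shift.
The two reflections carry the same phase change, so no net offset.
With no net inversion, constructive interference in reflection requires 2 n t = m λ.
Minimum nonzero at m = 1: t = λ / (2 n) = 447 / (2 × 1.34) = 167 nm.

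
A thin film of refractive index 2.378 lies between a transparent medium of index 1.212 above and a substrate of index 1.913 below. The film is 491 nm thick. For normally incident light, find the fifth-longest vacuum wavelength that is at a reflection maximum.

Top surface (1.212 → 2.378): reflection off a higher-index medium gives a half-wave phase shift.
At the lower boundary (n = 2.378 to n = 1.913) the reflected ray undergoes no phase shift.
Exactly one π shift → a net half-wave offset.
For strong reflection here: 2 n t = (m + ½) λ.
λ = 2 n t / (m + ½). The fifth-longest wavelength is m = 4: λ = 2 × 2.378 × 491 / 4.50 = 519 nm.

519 nm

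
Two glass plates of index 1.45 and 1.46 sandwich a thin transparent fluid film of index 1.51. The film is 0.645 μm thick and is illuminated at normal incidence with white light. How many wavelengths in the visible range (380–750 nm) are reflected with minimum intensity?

3

Top surface (1.45 → 1.51): reflection off a higher-index medium gives a half-wave phase shift.
Ray reflecting at the bottom interface goes from n = 1.51 toward n = 1.46: no phase shift.
The two reflections differ by half a wavelength.
With one net inversion, destructive interference in reflection requires 2 n t = m λ.
λ = 2 n t / m = 1948 / m nm.
m=2: 974 nm (IR); m=3: 649 nm (visible); m=4: 487 nm (visible); m=5: 390 nm (visible); m=6: 325 nm (UV).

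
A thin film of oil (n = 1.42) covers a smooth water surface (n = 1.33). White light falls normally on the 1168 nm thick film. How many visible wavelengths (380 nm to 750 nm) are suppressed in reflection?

Ray reflecting at the top interface goes from n = 1.0 toward n = 1.42: a half-wave phase shift.
At the lower boundary (n = 1.42 to n = 1.33) the reflected ray undergoes no phase shift.
The two reflections differ by half a wavelength.
For weak reflection here: 2 n t = m λ.
λ = 2 n t / m = 3317 / m nm.
m=4: 829 nm (IR); m=5: 663 nm (visible); m=6: 553 nm (visible); m=7: 474 nm (visible); m=8: 415 nm (visible); m=9: 369 nm (UV).

4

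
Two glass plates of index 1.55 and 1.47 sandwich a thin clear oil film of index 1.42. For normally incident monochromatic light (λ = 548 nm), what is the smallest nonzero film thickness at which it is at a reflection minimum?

Top surface (1.55 → 1.42): reflection off a lower-index medium gives no phase shift.
Bottom surface (1.42 → 1.47): reflection off a higher-index medium gives a half-wave phase shift.
Net: one phase inversion between the two reflected rays.
For weak reflection here: 2 n t = m λ.
The smallest nonzero thickness corresponds to m = 1: t = m λ / (2 n) = 1.00 × 548 / (2 × 1.42) = 193 nm.

193 nm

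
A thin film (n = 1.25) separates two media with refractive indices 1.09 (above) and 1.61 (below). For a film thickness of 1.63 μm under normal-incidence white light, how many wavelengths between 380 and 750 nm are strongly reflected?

Ray reflecting at the top interface goes from n = 1.09 toward n = 1.25: a half-wave phase shift.
At the lower boundary (n = 1.25 to n = 1.61) the reflected ray undergoes a half-wave phase shift.
Net: no relative phase inversion (both shifts match).
For bright reflection here: 2 n t = m λ.
λ = 2 n t / m = 4075 / m nm.
m=5: 815 nm (IR); m=6: 679 nm (visible); m=7: 582 nm (visible); m=8: 509 nm (visible); m=9: 453 nm (visible); m=10: 408 nm (visible); m=11: 370 nm (UV).

5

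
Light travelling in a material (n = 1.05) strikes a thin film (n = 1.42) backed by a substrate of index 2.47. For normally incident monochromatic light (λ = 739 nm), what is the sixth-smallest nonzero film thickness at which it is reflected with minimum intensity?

1431 nm

Ray reflecting at the top interface goes from n = 1.05 toward n = 1.42: a half-wave phase shift.
At the lower boundary (n = 1.42 to n = 2.47) the reflected ray undergoes a half-wave phase shift.
The two reflections carry the same phase change, so no net offset.
For weak reflection here: 2 n t = (m + ½) λ.
The sixth-smallest nonzero thickness corresponds to m = 5: t = (m + ½) λ / (2 n) = 5.50 × 739 / (2 × 1.42) = 1431 nm.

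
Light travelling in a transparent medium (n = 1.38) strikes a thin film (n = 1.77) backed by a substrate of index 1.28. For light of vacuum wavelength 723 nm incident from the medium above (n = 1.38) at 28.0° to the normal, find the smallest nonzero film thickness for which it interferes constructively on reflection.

At the upper boundary (n = 1.38 to n = 1.77) the reflected ray undergoes a half-wave phase shift.
Ray reflecting at the bottom interface goes from n = 1.77 toward n = 1.28: no phase shift.
The two reflections differ by half a wavelength.
So the condition for constructive reflection is 2 n t cos θ_r = (m + ½) λ.
Snell's law: 1.38 sin 28.0° = 1.77 sin θ_r → sin θ_r = 0.366, cos θ_r = 0.931.
Minimum at m = 0: t = λ / (4 n cos θ_r) = 723 / (4 × 1.77 × 0.931) = 110 nm.

110 nm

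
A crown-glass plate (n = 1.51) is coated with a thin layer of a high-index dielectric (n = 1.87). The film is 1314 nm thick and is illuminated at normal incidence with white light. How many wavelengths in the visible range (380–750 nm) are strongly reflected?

6

Top surface (1.0 → 1.87): reflection off a higher-index medium gives a half-wave phase shift.
Ray reflecting at the bottom interface goes from n = 1.87 toward n = 1.51: no phase shift.
Net: one phase inversion between the two reflected rays.
So the condition for constructive reflection is 2 n t = (m + ½) λ.
λ = 2 n t / (m + ½) = 4914 / (m + ½) nm.
m=6: 756 nm (IR); m=7: 655 nm (visible); m=8: 578 nm (visible); m=9: 517 nm (visible); m=10: 468 nm (visible); m=11: 427 nm (visible); m=12: 393 nm (visible); m=13: 364 nm (UV).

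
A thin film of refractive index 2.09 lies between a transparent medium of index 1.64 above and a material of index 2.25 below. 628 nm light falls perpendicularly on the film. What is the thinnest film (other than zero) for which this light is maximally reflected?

150 nm

Ray reflecting at the top interface goes from n = 1.64 toward n = 2.09: a half-wave phase shift.
Ray reflecting at the bottom interface goes from n = 2.09 toward n = 2.25: a half-wave phase shift.
The two reflections carry the same phase change, so no net offset.
So the condition for constructive reflection is 2 n t = m λ.
Minimum nonzero at m = 1: t = λ / (2 n) = 628 / (2 × 2.09) = 150 nm.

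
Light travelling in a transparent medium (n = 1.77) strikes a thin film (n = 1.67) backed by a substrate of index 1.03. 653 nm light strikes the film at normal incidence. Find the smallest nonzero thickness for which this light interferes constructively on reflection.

196 nm

Top surface (1.77 → 1.67): reflection off a lower-index medium gives no phase shift.
At the lower boundary (n = 1.67 to n = 1.03) the reflected ray undergoes no phase shift.
The two reflections carry the same phase change, so no net offset.
With no net inversion, constructive interference in reflection requires 2 n t = m λ.
The smallest nonzero thickness corresponds to m = 1: t = m λ / (2 n) = 1.00 × 653 / (2 × 1.67) = 196 nm.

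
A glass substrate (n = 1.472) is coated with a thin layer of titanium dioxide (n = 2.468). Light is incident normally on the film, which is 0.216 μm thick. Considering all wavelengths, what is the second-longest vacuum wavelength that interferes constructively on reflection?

711 nm

Ray reflecting at the top interface goes from n = 1.0 toward n = 2.468: a half-wave phase shift.
Ray reflecting at the bottom interface goes from n = 2.468 toward n = 1.472: no phase shift.
Exactly one π shift → a net half-wave offset.
For bright reflection here: 2 n t = (m + ½) λ.
λ = 2 n t / (m + ½). The second-longest wavelength is m = 1: λ = 2 × 2.468 × 216 / 1.50 = 711 nm.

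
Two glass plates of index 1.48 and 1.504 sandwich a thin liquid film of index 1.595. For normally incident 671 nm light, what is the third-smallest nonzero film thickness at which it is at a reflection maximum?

At the upper boundary (n = 1.48 to n = 1.595) the reflected ray undergoes a half-wave phase shift.
At the lower boundary (n = 1.595 to n = 1.504) the reflected ray undergoes no phase shift.
Exactly one π shift → a net half-wave offset.
So the condition for constructive reflection is 2 n t = (m + ½) λ.
The third-smallest nonzero thickness corresponds to m = 2: t = (m + ½) λ / (2 n) = 2.50 × 671 / (2 × 1.595) = 526 nm.

526 nm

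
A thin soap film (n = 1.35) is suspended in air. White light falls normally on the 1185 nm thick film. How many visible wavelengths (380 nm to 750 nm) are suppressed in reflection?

Top surface (1.0 → 1.35): reflection off a higher-index medium gives a half-wave phase shift.
Ray reflecting at the bottom interface goes from n = 1.35 toward n = 1.0: no phase shift.
Net: one phase inversion between the two reflected rays.
For minimum reflection here: 2 n t = m λ.
λ = 2 n t / m = 3200 / m nm.
m=4: 800 nm (IR); m=5: 640 nm (visible); m=6: 533 nm (visible); m=7: 457 nm (visible); m=8: 400 nm (visible); m=9: 356 nm (UV).

4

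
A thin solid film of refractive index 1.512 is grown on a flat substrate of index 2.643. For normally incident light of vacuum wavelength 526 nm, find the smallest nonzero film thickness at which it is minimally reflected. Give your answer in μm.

0.0870 μm

Ray reflecting at the top interface goes from n = 1.0 toward n = 1.512: a half-wave phase shift.
Ray reflecting at the bottom interface goes from n = 1.512 toward n = 2.643: a half-wave phase shift.
Net: no relative phase inversion (both shifts match).
With no net inversion, destructive interference in reflection requires 2 n t = (m + ½) λ.
Minimum at m = 0: t = λ / (4 n) = 526 / (4 × 1.512) = 87.0 nm.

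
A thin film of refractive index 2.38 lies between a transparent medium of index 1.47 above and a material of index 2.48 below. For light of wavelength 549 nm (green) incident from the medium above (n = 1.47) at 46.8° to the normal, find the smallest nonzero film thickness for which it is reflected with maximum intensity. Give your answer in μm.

0.129 μm

At the upper boundary (n = 1.47 to n = 2.38) the reflected ray undergoes a half-wave phase shift.
Bottom surface (2.38 → 2.48): reflection off a higher-index medium gives a half-wave phase shift.
The two reflections carry the same phase change, so no net offset.
With no net inversion, constructive interference in reflection requires 2 n t cos θ_r = m λ.
Snell's law: 1.47 sin 46.8° = 2.38 sin θ_r → sin θ_r = 0.450, cos θ_r = 0.893.
Minimum nonzero at m = 1: t = λ / (2 n cos θ_r) = 549 / (2 × 2.38 × 0.893) = 129 nm.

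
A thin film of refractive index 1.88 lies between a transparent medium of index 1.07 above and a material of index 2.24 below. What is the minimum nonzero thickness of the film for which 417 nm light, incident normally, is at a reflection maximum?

At the upper boundary (n = 1.07 to n = 1.88) the reflected ray undergoes a half-wave phase shift.
Bottom surface (1.88 → 2.24): reflection off a higher-index medium gives a half-wave phase shift.
Net: no relative phase inversion (both shifts match).
So the condition for constructive reflection is 2 n t = m λ.
Minimum nonzero at m = 1: t = λ / (2 n) = 417 / (2 × 1.88) = 111 nm.

111 nm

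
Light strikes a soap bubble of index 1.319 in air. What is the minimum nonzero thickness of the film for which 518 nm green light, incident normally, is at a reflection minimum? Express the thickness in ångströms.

At the upper boundary (n = 1.0 to n = 1.319) the reflected ray undergoes a half-wave phase shift.
Ray reflecting at the bottom interface goes from n = 1.319 toward n = 1.0: no phase shift.
The two reflections differ by half a wavelength.
With one net inversion, destructive interference in reflection requires 2 n t = m λ.
Minimum nonzero at m = 1: t = λ / (2 n) = 518 / (2 × 1.319) = 196 nm.

1964 Å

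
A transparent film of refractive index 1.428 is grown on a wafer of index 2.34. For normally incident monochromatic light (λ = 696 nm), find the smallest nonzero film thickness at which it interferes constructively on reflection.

Ray reflecting at the top interface goes from n = 1.0 toward n = 1.428: a half-wave phase shift.
Bottom surface (1.428 → 2.34): reflection off a higher-index medium gives a half-wave phase shift.
Net: no relative phase inversion (both shifts match).
With no net inversion, constructive interference in reflection requires 2 n t = m λ.
Minimum nonzero at m = 1: t = λ / (2 n) = 696 / (2 × 1.428) = 244 nm.

244 nm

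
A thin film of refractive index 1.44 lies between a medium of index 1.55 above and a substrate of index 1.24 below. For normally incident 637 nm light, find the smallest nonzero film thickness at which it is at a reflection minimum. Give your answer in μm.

0.111 μm

At the upper boundary (n = 1.55 to n = 1.44) the reflected ray undergoes no phase shift.
At the lower boundary (n = 1.44 to n = 1.24) the reflected ray undergoes no phase shift.
Net: no relative phase inversion (both shifts match).
With no net inversion, destructive interference in reflection requires 2 n t = (m + ½) λ.
Minimum at m = 0: t = λ / (4 n) = 637 / (4 × 1.44) = 111 nm.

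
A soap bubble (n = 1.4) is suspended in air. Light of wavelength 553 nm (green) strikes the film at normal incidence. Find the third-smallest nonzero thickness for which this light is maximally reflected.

Ray reflecting at the top interface goes from n = 1.0 toward n = 1.4: a half-wave phase shift.
Ray reflecting at the bottom interface goes from n = 1.4 toward n = 1.0: no phase shift.
Exactly one π shift → a net half-wave offset.
So the condition for constructive reflection is 2 n t = (m + ½) λ.
The third-smallest nonzero thickness corresponds to m = 2: t = (m + ½) λ / (2 n) = 2.50 × 553 / (2 × 1.4) = 494 nm.

494 nm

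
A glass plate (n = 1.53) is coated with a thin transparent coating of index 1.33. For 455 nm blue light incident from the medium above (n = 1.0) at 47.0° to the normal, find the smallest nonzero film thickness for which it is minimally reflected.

102 nm

Top surface (1.0 → 1.33): reflection off a higher-index medium gives a half-wave phase shift.
Ray reflecting at the bottom interface goes from n = 1.33 toward n = 1.53: a half-wave phase shift.
The two reflections carry the same phase change, so no net offset.
So the condition for destructive reflection is 2 n t cos θ_r = (m + ½) λ.
Snell's law: 1.0 sin 47.0° = 1.33 sin θ_r → sin θ_r = 0.550, cos θ_r = 0.835.
Minimum at m = 0: t = λ / (4 n cos θ_r) = 455 / (4 × 1.33 × 0.835) = 102 nm.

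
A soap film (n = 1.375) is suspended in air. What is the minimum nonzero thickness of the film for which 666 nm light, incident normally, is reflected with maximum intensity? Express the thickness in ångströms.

1211 Å

Ray reflecting at the top interface goes from n = 1.0 toward n = 1.375: a half-wave phase shift.
At the lower boundary (n = 1.375 to n = 1.0) the reflected ray undergoes no phase shift.
Exactly one π shift → a net half-wave offset.
So the condition for constructive reflection is 2 n t = (m + ½) λ.
Minimum at m = 0: t = λ / (4 n) = 666 / (4 × 1.375) = 121 nm.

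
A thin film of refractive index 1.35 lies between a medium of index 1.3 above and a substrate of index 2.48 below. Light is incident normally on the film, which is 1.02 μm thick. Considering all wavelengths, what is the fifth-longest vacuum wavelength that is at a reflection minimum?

Top surface (1.3 → 1.35): reflection off a higher-index medium gives a half-wave phase shift.
Bottom surface (1.35 → 2.48): reflection off a higher-index medium gives a half-wave phase shift.
The two reflections carry the same phase change, so no net offset.
So the condition for destructive reflection is 2 n t = (m + ½) λ.
λ = 2 n t / (m + ½). The fifth-longest wavelength is m = 4: λ = 2 × 1.35 × 1020 / 4.50 = 612 nm.

612 nm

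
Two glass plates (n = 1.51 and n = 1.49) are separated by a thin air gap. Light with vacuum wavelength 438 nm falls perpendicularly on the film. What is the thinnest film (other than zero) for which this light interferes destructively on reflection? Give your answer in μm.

0.219 μm

At the upper boundary (n = 1.51 to n = 1.0) the reflected ray undergoes no phase shift.
At the lower boundary (n = 1.0 to n = 1.49) the reflected ray undergoes a half-wave phase shift.
Exactly one π shift → a net half-wave offset.
With one net inversion, destructive interference in reflection requires 2 n t = m λ.
Minimum nonzero at m = 1: t = λ / (2 n) = 438 / (2 × 1.0) = 219 nm.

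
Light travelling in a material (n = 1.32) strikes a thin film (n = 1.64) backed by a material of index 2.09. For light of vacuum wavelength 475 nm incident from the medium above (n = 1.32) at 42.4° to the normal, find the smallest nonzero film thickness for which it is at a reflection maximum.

172 nm

Top surface (1.32 → 1.64): reflection off a higher-index medium gives a half-wave phase shift.
Bottom surface (1.64 → 2.09): reflection off a higher-index medium gives a half-wave phase shift.
The two reflections carry the same phase change, so no net offset.
With no net inversion, constructive interference in reflection requires 2 n t cos θ_r = m λ.
Snell's law: 1.32 sin 42.4° = 1.64 sin θ_r → sin θ_r = 0.543, cos θ_r = 0.840.
Minimum nonzero at m = 1: t = λ / (2 n cos θ_r) = 475 / (2 × 1.64 × 0.840) = 172 nm.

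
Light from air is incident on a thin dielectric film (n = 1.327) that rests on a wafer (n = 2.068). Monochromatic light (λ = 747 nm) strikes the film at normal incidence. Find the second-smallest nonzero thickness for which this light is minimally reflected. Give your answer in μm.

0.422 μm

Ray reflecting at the top interface goes from n = 1.0 toward n = 1.327: a half-wave phase shift.
At the lower boundary (n = 1.327 to n = 2.068) the reflected ray undergoes a half-wave phase shift.
The two reflections carry the same phase change, so no net offset.
For dark reflection here: 2 n t = (m + ½) λ.
The second-smallest nonzero thickness corresponds to m = 1: t = (m + ½) λ / (2 n) = 1.50 × 747 / (2 × 1.327) = 422 nm.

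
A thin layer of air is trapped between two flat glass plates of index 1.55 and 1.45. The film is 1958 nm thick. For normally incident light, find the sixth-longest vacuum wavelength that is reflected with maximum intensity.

Top surface (1.55 → 1.0): reflection off a lower-index medium gives no phase shift.
Bottom surface (1.0 → 1.45): reflection off a higher-index medium gives a half-wave phase shift.
Net: one phase inversion between the two reflected rays.
With one net inversion, constructive interference in reflection requires 2 n t = (m + ½) λ.
λ = 2 n t / (m + ½). The sixth-longest wavelength is m = 5: λ = 2 × 1.0 × 1958 / 5.50 = 712 nm.

712 nm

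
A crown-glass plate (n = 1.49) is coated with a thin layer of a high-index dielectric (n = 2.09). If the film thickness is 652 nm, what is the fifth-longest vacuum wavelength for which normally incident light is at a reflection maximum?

Top surface (1.0 → 2.09): reflection off a higher-index medium gives a half-wave phase shift.
Bottom surface (2.09 → 1.49): reflection off a lower-index medium gives no phase shift.
Net: one phase inversion between the two reflected rays.
So the condition for constructive reflection is 2 n t = (m + ½) λ.
λ = 2 n t / (m + ½). The fifth-longest wavelength is m = 4: λ = 2 × 2.09 × 652 / 4.50 = 606 nm.

606 nm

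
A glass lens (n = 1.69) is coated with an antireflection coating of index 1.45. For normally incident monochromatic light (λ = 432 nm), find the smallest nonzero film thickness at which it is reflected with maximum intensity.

149 nm

Ray reflecting at the top interface goes from n = 1.0 toward n = 1.45: a half-wave phase shift.
At the lower boundary (n = 1.45 to n = 1.69) the reflected ray undergoes a half-wave phase shift.
Zero or two π shifts → no net half-wave offset.
So the condition for constructive reflection is 2 n t = m λ.
Minimum nonzero at m = 1: t = λ / (2 n) = 432 / (2 × 1.45) = 149 nm.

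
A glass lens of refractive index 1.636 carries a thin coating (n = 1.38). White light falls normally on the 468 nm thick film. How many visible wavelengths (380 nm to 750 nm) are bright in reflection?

Top surface (1.0 → 1.38): reflection off a higher-index medium gives a half-wave phase shift.
At the lower boundary (n = 1.38 to n = 1.636) the reflected ray undergoes a half-wave phase shift.
The two reflections carry the same phase change, so no net offset.
So the condition for constructive reflection is 2 n t = m λ.
λ = 2 n t / m = 1292 / m nm.
m=1: 1292 nm (IR); m=2: 646 nm (visible); m=3: 431 nm (visible); m=4: 323 nm (UV).

2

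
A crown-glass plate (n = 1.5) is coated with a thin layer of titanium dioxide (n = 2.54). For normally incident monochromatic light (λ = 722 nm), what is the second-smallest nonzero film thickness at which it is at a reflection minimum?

Ray reflecting at the top interface goes from n = 1.0 toward n = 2.54: a half-wave phase shift.
Ray reflecting at the bottom interface goes from n = 2.54 toward n = 1.5: no phase shift.
Exactly one π shift → a net half-wave offset.
So the condition for destructive reflection is 2 n t = m λ.
The second-smallest nonzero thickness corresponds to m = 2: t = m λ / (2 n) = 2.00 × 722 / (2 × 2.54) = 284 nm.

284 nm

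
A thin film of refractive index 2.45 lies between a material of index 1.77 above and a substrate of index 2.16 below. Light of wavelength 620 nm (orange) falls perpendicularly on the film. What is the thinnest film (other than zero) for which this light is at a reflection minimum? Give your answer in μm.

Top surface (1.77 → 2.45): reflection off a higher-index medium gives a half-wave phase shift.
Ray reflecting at the bottom interface goes from n = 2.45 toward n = 2.16: no phase shift.
Exactly one π shift → a net half-wave offset.
With one net inversion, destructive interference in reflection requires 2 n t = m λ.
Minimum nonzero at m = 1: t = λ / (2 n) = 620 / (2 × 2.45) = 127 nm.

0.127 μm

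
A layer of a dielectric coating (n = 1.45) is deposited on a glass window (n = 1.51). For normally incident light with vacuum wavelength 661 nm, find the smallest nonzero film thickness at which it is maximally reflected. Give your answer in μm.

At the upper boundary (n = 1.0 to n = 1.45) the reflected ray undergoes a half-wave phase shift.
Ray reflecting at the bottom interface goes from n = 1.45 toward n = 1.51: a half-wave phase shift.
Zero or two π shifts → no net half-wave offset.
For strong reflection here: 2 n t = m λ.
Minimum nonzero at m = 1: t = λ / (2 n) = 661 / (2 × 1.45) = 228 nm.

0.228 μm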